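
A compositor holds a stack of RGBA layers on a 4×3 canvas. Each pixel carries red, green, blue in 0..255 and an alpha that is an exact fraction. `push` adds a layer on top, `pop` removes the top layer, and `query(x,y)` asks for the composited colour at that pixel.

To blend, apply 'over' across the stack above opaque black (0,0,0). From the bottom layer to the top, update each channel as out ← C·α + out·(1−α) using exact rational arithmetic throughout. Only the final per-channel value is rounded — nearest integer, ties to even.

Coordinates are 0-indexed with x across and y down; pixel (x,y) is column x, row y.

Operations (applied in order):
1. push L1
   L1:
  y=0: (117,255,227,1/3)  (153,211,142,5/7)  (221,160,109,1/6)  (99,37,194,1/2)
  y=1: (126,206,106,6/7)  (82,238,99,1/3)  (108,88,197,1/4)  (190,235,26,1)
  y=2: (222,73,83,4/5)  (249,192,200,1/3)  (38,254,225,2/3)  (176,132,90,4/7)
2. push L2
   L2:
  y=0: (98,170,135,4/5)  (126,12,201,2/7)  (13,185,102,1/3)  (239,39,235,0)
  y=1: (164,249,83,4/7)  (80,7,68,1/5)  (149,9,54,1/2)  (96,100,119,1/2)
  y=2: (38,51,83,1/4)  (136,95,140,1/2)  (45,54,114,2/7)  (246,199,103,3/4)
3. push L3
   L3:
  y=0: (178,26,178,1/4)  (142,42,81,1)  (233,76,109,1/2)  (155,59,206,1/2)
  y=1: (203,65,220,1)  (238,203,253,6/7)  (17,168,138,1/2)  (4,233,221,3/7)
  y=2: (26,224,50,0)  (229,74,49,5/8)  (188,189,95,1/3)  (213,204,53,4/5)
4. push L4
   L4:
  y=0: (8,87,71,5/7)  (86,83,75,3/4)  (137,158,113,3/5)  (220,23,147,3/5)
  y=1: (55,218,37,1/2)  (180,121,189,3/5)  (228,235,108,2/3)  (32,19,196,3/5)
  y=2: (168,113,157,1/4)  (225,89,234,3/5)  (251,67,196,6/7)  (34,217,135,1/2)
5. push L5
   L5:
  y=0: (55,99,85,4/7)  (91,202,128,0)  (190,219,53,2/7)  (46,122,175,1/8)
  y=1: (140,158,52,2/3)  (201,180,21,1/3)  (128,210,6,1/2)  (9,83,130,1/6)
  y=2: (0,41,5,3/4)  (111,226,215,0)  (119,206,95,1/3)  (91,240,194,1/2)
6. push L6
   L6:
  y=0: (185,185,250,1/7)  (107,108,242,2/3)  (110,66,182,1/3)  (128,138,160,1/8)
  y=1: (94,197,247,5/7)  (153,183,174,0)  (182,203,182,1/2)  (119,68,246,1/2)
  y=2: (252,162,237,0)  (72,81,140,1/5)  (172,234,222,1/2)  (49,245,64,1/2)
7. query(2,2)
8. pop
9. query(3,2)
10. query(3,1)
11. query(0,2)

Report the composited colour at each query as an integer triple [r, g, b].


(2,2) stack=L1,L2,L3,L4,L5,L6; from [0,0,0]:
L1 α=2/3: [76/3, 508/3, 150]
L2 α=2/7: [650/21, 2864/21, 978/7]
L3 α=1/3: [5248/63, 9697/63, 2621/21]
L4 α=6/7: [100126/441, 35023/441, 27317/147]
L5 α=1/3: [252731/1323, 160892/1323, 68599/441]
L6 α=1/2: [480287/2646, 235237/1323, 166501/882]
→ [182, 178, 189]

at x=3,y=2 over L1,L2,L3,L4,L5:
L1 α=4/7: [704/7, 528/7, 360/7]
L2 α=3/4: [2935/14, 4707/28, 2523/28]
L3 α=4/5: [14863/70, 5511/28, 8459/140]
L4 α=1/2: [17243/140, 11587/56, 27359/280]
L5 α=1/2: [29983/280, 25027/112, 81679/560]
rounded: [107, 223, 146]

query (3,1) [L1,L2,L3,L4,L5] — begin 0,0,0
+L1 (α=1) → [190, 235, 26]
+L2 (α=1/2) → [143, 335/2, 145/2]
+L3 (α=3/7) → [584/7, 1369/7, 953/7]
+L4 (α=3/5) → [368/7, 3137/35, 6022/35]
+L5 (α=1/6) → [1903/42, 1859/21, 3466/21]
→ [45, 89, 165]

at x=0,y=2 over L1,L2,L3,L4,L5:
L1 α=4/5: [888/5, 292/5, 332/5]
L2 α=1/4: [1427/10, 1131/20, 1411/20]
L3 α=0: [1427/10, 1131/20, 1411/20]
L4 α=1/4: [5961/40, 5653/80, 7373/80]
L5 α=3/4: [5961/160, 15493/320, 8573/320]
= [37, 48, 27]


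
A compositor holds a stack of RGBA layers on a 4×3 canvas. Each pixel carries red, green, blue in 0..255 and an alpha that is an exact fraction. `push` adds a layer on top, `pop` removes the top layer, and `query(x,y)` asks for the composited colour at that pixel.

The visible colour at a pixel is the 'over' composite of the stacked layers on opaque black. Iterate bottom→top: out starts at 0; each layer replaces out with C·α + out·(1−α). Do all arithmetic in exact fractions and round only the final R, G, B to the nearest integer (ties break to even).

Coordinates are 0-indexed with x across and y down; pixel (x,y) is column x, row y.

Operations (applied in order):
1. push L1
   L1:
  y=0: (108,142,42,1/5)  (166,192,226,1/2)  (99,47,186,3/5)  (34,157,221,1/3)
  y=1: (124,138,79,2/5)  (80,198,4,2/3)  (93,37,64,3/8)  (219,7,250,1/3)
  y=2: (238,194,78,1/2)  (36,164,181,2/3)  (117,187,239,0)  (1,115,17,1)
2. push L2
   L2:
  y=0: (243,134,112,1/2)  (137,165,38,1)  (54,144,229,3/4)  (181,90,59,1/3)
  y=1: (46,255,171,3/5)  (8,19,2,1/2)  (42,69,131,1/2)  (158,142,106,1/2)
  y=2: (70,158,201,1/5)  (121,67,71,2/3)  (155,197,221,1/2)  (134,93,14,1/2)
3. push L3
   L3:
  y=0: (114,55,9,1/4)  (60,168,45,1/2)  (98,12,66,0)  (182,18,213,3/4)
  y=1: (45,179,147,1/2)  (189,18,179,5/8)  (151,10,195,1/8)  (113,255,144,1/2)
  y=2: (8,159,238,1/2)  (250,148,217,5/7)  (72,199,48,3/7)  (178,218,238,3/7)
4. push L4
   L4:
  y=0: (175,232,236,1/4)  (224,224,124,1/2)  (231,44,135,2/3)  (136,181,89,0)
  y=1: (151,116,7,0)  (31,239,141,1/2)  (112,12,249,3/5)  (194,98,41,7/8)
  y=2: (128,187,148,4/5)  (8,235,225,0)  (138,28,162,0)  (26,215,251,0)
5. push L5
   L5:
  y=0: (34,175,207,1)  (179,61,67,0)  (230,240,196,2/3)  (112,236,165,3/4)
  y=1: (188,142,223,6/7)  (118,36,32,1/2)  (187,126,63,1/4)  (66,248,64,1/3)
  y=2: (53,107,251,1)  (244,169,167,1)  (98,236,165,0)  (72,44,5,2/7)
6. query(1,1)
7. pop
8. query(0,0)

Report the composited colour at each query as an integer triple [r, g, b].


(1,1) stack=L1,L2,L3,L4,L5; from [0,0,0]:
+L1 (α=2/3) → [160/3, 132, 8/3]
+L2 (α=1/2) → [92/3, 151/2, 7/3]
+L3 (α=5/8) → [1037/8, 633/16, 451/4]
+L4 (α=1/2) → [1285/16, 4457/32, 1015/8]
+L5 (α=1/2) → [3173/32, 5609/64, 1271/16]
= [99, 88, 79]

at x=0,y=0 over L1,L2,L3,L4:
+L1 (α=1/5) → [108/5, 142/5, 42/5]
+L2 (α=1/2) → [1323/10, 406/5, 301/5]
+L3 (α=1/4) → [5109/40, 1493/20, 237/5]
+L4 (α=1/4) → [22327/160, 9119/80, 1891/20]
= [140, 114, 95]


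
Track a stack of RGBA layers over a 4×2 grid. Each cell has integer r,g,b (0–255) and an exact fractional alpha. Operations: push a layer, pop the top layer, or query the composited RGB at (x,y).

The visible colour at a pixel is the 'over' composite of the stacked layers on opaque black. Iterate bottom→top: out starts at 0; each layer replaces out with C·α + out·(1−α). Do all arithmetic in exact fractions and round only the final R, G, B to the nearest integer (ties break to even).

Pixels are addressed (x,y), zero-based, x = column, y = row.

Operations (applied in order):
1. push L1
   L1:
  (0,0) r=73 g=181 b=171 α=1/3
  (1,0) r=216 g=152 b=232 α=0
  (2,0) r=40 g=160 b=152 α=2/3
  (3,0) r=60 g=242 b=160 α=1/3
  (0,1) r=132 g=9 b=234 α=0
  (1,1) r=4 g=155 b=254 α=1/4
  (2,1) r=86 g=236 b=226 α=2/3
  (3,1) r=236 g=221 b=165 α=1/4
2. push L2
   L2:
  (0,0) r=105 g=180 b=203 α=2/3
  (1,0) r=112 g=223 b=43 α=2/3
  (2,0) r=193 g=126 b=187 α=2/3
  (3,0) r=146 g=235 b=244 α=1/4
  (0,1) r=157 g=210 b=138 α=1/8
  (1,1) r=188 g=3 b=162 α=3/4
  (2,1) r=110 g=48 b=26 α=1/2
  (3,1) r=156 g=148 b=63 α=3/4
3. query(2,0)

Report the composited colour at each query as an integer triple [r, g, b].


query (2,0) [L1,L2] — begin 0,0,0
after L1 α=2/3: [80/3, 320/3, 304/3]
after L2 α=2/3: [1238/9, 1076/9, 1426/9]
→ [138, 120, 158]


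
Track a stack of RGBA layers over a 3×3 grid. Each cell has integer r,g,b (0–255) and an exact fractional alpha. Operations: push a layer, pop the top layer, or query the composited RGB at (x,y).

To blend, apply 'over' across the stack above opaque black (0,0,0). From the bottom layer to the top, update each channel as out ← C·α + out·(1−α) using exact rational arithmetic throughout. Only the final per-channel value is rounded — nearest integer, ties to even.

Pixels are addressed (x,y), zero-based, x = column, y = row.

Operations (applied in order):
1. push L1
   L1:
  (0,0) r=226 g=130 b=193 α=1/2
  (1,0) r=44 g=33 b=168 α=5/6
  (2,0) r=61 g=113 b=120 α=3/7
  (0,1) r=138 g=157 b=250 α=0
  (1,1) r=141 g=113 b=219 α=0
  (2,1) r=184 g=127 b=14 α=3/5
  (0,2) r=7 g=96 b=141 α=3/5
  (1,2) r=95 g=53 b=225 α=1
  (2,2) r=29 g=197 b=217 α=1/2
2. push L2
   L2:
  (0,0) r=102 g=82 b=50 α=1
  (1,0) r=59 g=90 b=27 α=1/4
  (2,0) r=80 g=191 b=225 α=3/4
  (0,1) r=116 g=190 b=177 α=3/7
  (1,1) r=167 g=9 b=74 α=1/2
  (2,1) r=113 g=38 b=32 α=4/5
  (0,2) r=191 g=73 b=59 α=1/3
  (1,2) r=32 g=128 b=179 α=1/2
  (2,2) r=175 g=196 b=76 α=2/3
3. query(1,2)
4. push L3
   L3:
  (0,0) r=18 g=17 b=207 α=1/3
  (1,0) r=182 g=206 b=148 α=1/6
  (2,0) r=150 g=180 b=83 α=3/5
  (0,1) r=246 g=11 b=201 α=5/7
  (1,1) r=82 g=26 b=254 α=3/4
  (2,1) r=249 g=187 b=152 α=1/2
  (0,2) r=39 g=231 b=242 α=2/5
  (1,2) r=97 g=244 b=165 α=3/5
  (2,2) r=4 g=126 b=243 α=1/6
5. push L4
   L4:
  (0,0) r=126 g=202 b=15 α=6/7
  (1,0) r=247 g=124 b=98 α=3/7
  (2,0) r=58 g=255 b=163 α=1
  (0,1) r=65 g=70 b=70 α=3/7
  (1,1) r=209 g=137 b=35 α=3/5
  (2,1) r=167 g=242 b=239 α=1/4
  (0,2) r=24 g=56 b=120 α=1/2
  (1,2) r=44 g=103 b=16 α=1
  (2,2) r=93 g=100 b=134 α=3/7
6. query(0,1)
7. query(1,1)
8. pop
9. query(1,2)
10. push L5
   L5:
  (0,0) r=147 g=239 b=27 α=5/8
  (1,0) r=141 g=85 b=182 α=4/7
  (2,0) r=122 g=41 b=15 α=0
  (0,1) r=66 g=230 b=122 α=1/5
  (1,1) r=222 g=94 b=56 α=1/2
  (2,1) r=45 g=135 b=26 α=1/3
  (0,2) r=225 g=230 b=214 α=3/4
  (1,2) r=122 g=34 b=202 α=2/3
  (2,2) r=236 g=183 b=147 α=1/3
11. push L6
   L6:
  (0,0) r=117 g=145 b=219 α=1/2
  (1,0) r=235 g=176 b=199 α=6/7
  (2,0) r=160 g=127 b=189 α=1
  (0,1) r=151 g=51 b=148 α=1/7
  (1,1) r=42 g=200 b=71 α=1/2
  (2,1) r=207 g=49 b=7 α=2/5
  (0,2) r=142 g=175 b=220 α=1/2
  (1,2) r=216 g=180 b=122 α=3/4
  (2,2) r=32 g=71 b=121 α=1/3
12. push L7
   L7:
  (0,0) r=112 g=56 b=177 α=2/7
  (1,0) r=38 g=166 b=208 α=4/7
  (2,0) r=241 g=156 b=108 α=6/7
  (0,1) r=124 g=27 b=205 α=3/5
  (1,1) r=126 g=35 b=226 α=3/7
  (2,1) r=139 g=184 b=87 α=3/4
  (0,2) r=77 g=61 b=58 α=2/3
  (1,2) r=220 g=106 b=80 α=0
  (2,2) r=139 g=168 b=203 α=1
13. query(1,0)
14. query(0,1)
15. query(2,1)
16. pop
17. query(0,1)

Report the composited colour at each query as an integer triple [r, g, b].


at x=1,y=2 over L1,L2:
after L1 α=1: [95, 53, 225]
after L2 α=1/2: [127/2, 181/2, 202]
rounded: [64, 90, 202]

at x=0,y=1 over L1,L2,L3,L4:
after L1 α=0: [0, 0, 0]
after L2 α=3/7: [348/7, 570/7, 531/7]
after L3 α=5/7: [9306/49, 1525/49, 8097/49]
after L4 α=3/7: [46779/343, 16390/343, 42678/343]
rounded: [136, 48, 124]

(1,1) stack=L1,L2,L3,L4; from [0,0,0]:
L1 α=0: [0, 0, 0]
L2 α=1/2: [167/2, 9/2, 37]
L3 α=3/4: [659/8, 165/8, 799/4]
L4 α=3/5: [3167/20, 1809/20, 1009/10]
rounded: [158, 90, 101]

at x=1,y=2 over L1,L2,L3:
+L1 (α=1) → [95, 53, 225]
+L2 (α=1/2) → [127/2, 181/2, 202]
+L3 (α=3/5) → [418/5, 913/5, 899/5]
= [84, 183, 180]

at x=1,y=0 over L1,L2,L3,L5,L6,L7:
after L1 α=5/6: [110/3, 55/2, 140]
after L2 α=1/4: [169/4, 345/8, 447/4]
after L3 α=1/6: [1573/24, 3373/48, 2827/24]
after L5 α=4/7: [6085/56, 1259/16, 8651/56]
after L6 α=6/7: [85045/392, 18155/112, 75515/392]
after L7 α=4/7: [314719/2744, 128833/784, 552689/2744]
rounded: [115, 164, 201]

at x=0,y=1 over L1,L2,L3,L5,L6,L7:
after L1 α=0: [0, 0, 0]
after L2 α=3/7: [348/7, 570/7, 531/7]
after L3 α=5/7: [9306/49, 1525/49, 8097/49]
after L5 α=1/5: [40458/245, 3474/49, 38366/245]
after L6 α=1/7: [279743/1715, 23343/343, 266456/1715]
after L7 α=3/5: [1197466/8575, 74469/1715, 1587637/8575]
= [140, 43, 185]

(2,1) stack=L1,L2,L3,L5,L6,L7; from [0,0,0]:
+L1 (α=3/5) → [552/5, 381/5, 42/5]
+L2 (α=4/5) → [2812/25, 1141/25, 682/25]
+L3 (α=1/2) → [9037/50, 2908/25, 2241/25]
+L5 (α=1/3) → [10162/75, 9191/75, 5132/75]
+L6 (α=2/5) → [20512/125, 11641/125, 5482/125]
+L7 (α=3/4) → [72637/500, 80641/500, 38107/500]
→ [145, 161, 76]

query (0,1) [L1,L2,L3,L5,L6] — begin 0,0,0
+L1 (α=0) → [0, 0, 0]
+L2 (α=3/7) → [348/7, 570/7, 531/7]
+L3 (α=5/7) → [9306/49, 1525/49, 8097/49]
+L5 (α=1/5) → [40458/245, 3474/49, 38366/245]
+L6 (α=1/7) → [279743/1715, 23343/343, 266456/1715]
rounded: [163, 68, 155]


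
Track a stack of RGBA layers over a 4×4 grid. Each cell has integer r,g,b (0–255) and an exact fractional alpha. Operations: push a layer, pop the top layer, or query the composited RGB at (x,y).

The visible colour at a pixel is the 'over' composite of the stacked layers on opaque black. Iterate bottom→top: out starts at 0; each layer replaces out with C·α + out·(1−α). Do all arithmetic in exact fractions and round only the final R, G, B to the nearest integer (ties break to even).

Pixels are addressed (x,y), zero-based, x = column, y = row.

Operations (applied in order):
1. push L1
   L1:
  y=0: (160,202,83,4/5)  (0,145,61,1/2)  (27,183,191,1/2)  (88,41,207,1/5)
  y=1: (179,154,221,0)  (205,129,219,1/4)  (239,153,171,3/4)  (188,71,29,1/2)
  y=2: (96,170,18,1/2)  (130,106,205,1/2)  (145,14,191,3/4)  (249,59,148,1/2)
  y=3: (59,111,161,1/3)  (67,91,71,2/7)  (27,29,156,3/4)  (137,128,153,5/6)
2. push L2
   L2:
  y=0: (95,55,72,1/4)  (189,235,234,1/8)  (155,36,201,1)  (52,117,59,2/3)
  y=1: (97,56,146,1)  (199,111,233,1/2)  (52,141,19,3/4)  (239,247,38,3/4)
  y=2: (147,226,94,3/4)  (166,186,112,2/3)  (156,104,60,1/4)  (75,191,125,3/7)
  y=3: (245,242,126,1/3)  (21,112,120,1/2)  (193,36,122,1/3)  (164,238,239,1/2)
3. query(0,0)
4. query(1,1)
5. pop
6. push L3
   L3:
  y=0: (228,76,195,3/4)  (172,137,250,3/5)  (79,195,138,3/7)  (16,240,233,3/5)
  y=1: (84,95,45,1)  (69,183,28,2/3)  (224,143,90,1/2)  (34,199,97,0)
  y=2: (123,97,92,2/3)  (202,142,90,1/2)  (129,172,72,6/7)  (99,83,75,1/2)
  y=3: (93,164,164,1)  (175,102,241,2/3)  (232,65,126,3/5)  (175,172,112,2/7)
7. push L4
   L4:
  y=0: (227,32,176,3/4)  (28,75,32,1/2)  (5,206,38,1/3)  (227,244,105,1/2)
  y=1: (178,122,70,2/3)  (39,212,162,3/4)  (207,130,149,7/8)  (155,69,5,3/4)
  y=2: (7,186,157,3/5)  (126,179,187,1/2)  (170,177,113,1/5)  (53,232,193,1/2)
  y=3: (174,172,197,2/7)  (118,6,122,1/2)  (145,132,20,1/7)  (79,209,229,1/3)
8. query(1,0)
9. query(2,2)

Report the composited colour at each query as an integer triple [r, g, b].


(0,0) stack=L1,L2; from [0,0,0]:
L1 α=4/5: [128, 808/5, 332/5]
L2 α=1/4: [479/4, 2699/20, 339/5]
rounded: [120, 135, 68]

(1,1) stack=L1,L2; from [0,0,0]:
+L1 (α=1/4) → [205/4, 129/4, 219/4]
+L2 (α=1/2) → [1001/8, 573/8, 1151/8]
→ [125, 72, 144]

query (1,0) [L1,L3,L4] — begin 0,0,0
L1 α=1/2: [0, 145/2, 61/2]
L3 α=3/5: [516/5, 556/5, 811/5]
L4 α=1/2: [328/5, 931/10, 971/10]
→ [66, 93, 97]

(2,2) stack=L1,L3,L4; from [0,0,0]:
+L1 (α=3/4) → [435/4, 21/2, 573/4]
+L3 (α=6/7) → [3531/28, 2085/14, 2301/28]
+L4 (α=1/5) → [4721/35, 5409/35, 3092/35]
rounded: [135, 155, 88]


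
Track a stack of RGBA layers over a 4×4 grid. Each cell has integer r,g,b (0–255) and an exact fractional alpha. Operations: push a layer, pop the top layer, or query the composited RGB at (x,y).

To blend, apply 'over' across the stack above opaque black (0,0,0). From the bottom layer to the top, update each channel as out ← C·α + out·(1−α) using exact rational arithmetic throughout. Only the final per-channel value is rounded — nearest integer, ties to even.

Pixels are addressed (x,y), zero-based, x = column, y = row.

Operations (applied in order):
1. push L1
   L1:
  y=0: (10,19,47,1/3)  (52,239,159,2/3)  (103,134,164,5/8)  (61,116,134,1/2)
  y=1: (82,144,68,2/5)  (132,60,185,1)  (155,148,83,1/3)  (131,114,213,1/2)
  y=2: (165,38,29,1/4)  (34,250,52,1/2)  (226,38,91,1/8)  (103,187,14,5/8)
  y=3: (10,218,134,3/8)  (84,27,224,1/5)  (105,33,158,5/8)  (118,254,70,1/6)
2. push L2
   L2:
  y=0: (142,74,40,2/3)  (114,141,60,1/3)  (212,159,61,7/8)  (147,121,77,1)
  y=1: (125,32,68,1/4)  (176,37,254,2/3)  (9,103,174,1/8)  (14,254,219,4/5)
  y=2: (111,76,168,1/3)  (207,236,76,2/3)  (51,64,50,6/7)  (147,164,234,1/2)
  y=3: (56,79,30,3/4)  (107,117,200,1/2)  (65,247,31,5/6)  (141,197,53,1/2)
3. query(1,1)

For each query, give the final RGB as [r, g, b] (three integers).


query (1,1) [L1,L2] — begin 0,0,0
L1 α=1: [132, 60, 185]
L2 α=2/3: [484/3, 134/3, 231]
→ [161, 45, 231]


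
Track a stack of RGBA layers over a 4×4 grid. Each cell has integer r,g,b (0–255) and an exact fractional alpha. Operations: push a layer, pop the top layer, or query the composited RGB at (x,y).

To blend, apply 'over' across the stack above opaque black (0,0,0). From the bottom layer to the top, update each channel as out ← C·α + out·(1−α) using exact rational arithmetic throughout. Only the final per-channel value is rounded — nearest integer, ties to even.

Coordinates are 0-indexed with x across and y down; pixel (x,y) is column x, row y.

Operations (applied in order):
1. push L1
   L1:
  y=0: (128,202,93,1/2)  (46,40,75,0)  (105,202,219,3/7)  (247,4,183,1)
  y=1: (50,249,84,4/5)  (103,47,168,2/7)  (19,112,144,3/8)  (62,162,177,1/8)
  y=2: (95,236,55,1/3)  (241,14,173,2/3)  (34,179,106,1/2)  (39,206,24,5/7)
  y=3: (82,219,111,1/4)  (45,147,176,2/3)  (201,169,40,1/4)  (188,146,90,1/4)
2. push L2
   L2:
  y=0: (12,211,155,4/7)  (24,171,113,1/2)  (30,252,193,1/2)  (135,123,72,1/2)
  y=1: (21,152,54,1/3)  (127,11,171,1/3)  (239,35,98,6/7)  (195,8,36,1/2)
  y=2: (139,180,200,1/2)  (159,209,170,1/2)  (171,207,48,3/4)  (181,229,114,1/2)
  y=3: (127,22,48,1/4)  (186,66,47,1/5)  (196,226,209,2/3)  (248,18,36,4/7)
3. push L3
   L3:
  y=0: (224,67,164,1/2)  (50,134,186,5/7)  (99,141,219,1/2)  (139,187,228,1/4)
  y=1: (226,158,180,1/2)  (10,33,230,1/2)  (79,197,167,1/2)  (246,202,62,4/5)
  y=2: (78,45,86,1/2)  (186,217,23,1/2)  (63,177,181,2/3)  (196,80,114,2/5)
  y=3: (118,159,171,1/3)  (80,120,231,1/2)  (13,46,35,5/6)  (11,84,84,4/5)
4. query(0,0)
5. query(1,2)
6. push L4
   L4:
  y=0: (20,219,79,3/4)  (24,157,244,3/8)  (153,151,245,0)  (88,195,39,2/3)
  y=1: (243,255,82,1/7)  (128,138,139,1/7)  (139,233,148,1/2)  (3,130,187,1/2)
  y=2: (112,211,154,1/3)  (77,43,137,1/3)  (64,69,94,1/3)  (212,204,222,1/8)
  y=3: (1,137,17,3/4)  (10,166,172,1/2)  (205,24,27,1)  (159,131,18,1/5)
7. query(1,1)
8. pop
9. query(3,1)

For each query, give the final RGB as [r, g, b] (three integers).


at x=0,y=0 over L1,L2,L3:
after L1 α=1/2: [64, 101, 93/2]
after L2 α=4/7: [240/7, 1147/7, 217/2]
after L3 α=1/2: [904/7, 808/7, 545/4]
rounded: [129, 115, 136]

(1,2) stack=L1,L2,L3; from [0,0,0]:
+L1 (α=2/3) → [482/3, 28/3, 346/3]
+L2 (α=1/2) → [959/6, 655/6, 428/3]
+L3 (α=1/2) → [2075/12, 1957/12, 497/6]
= [173, 163, 83]

query (1,1) [L1,L2,L3,L4] — begin 0,0,0
after L1 α=2/7: [206/7, 94/7, 48]
after L2 α=1/3: [1301/21, 265/21, 89]
after L3 α=1/2: [1511/42, 479/21, 319/2]
after L4 α=1/7: [2407/49, 1924/49, 1096/7]
rounded: [49, 39, 157]

query (3,1) [L1,L2,L3] — begin 0,0,0
L1 α=1/8: [31/4, 81/4, 177/8]
L2 α=1/2: [811/8, 113/8, 465/16]
L3 α=4/5: [8683/40, 6577/40, 4433/80]
rounded: [217, 164, 55]


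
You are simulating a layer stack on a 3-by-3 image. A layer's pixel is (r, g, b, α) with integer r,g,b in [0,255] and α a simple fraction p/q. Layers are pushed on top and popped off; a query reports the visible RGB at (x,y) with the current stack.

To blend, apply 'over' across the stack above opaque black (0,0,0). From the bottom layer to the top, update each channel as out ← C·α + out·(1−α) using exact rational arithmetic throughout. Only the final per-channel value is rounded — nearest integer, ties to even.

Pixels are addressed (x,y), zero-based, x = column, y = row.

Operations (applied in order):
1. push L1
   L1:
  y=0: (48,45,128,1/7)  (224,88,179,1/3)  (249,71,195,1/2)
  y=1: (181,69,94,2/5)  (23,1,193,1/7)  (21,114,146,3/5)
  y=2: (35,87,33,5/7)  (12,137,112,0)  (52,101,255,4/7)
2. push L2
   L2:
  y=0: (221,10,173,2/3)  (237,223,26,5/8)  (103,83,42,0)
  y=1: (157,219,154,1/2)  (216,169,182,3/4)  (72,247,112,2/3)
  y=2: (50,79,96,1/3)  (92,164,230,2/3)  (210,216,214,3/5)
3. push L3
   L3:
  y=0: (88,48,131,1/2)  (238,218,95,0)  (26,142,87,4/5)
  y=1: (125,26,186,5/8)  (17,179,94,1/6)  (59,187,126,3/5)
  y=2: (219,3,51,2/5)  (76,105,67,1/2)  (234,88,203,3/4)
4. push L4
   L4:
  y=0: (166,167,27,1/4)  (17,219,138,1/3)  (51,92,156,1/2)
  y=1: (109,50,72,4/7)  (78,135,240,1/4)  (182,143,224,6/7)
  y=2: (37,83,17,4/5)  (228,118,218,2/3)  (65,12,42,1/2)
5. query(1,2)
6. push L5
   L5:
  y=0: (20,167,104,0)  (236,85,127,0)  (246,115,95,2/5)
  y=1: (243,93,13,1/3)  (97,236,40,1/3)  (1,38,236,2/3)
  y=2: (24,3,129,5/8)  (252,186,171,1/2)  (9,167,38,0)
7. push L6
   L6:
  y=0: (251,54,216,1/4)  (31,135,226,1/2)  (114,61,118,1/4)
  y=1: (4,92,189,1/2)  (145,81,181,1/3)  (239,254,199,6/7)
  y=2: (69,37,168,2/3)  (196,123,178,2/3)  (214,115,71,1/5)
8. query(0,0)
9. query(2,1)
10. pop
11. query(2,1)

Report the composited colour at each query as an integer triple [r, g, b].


(1,2) stack=L1,L2,L3,L4; from [0,0,0]:
after L1 α=0: [0, 0, 0]
after L2 α=2/3: [184/3, 328/3, 460/3]
after L3 α=1/2: [206/3, 643/6, 661/6]
after L4 α=2/3: [1574/9, 2059/18, 3277/18]
rounded: [175, 114, 182]

(0,0) stack=L1,L2,L3,L4,L5,L6; from [0,0,0]:
after L1 α=1/7: [48/7, 45/7, 128/7]
after L2 α=2/3: [3142/21, 185/21, 850/7]
after L3 α=1/2: [2495/21, 1193/42, 1767/14]
after L4 α=1/4: [3657/28, 3531/56, 5679/56]
after L5 α=0: [3657/28, 3531/56, 5679/56]
after L6 α=1/4: [17999/112, 13617/224, 29133/224]
rounded: [161, 61, 130]

query (2,1) [L1,L2,L3,L4,L5,L6] — begin 0,0,0
after L1 α=3/5: [63/5, 342/5, 438/5]
after L2 α=2/3: [261/5, 2812/15, 1558/15]
after L3 α=3/5: [1407/25, 14039/75, 8786/75]
after L4 α=6/7: [4101/25, 78389/525, 109586/525]
after L5 α=2/3: [4151/75, 118289/1575, 357386/1575]
after L6 α=6/7: [111701/525, 2518589/11025, 2237936/11025]
→ [213, 228, 203]

(2,1) stack=L1,L2,L3,L4,L5; from [0,0,0]:
L1 α=3/5: [63/5, 342/5, 438/5]
L2 α=2/3: [261/5, 2812/15, 1558/15]
L3 α=3/5: [1407/25, 14039/75, 8786/75]
L4 α=6/7: [4101/25, 78389/525, 109586/525]
L5 α=2/3: [4151/75, 118289/1575, 357386/1575]
→ [55, 75, 227]


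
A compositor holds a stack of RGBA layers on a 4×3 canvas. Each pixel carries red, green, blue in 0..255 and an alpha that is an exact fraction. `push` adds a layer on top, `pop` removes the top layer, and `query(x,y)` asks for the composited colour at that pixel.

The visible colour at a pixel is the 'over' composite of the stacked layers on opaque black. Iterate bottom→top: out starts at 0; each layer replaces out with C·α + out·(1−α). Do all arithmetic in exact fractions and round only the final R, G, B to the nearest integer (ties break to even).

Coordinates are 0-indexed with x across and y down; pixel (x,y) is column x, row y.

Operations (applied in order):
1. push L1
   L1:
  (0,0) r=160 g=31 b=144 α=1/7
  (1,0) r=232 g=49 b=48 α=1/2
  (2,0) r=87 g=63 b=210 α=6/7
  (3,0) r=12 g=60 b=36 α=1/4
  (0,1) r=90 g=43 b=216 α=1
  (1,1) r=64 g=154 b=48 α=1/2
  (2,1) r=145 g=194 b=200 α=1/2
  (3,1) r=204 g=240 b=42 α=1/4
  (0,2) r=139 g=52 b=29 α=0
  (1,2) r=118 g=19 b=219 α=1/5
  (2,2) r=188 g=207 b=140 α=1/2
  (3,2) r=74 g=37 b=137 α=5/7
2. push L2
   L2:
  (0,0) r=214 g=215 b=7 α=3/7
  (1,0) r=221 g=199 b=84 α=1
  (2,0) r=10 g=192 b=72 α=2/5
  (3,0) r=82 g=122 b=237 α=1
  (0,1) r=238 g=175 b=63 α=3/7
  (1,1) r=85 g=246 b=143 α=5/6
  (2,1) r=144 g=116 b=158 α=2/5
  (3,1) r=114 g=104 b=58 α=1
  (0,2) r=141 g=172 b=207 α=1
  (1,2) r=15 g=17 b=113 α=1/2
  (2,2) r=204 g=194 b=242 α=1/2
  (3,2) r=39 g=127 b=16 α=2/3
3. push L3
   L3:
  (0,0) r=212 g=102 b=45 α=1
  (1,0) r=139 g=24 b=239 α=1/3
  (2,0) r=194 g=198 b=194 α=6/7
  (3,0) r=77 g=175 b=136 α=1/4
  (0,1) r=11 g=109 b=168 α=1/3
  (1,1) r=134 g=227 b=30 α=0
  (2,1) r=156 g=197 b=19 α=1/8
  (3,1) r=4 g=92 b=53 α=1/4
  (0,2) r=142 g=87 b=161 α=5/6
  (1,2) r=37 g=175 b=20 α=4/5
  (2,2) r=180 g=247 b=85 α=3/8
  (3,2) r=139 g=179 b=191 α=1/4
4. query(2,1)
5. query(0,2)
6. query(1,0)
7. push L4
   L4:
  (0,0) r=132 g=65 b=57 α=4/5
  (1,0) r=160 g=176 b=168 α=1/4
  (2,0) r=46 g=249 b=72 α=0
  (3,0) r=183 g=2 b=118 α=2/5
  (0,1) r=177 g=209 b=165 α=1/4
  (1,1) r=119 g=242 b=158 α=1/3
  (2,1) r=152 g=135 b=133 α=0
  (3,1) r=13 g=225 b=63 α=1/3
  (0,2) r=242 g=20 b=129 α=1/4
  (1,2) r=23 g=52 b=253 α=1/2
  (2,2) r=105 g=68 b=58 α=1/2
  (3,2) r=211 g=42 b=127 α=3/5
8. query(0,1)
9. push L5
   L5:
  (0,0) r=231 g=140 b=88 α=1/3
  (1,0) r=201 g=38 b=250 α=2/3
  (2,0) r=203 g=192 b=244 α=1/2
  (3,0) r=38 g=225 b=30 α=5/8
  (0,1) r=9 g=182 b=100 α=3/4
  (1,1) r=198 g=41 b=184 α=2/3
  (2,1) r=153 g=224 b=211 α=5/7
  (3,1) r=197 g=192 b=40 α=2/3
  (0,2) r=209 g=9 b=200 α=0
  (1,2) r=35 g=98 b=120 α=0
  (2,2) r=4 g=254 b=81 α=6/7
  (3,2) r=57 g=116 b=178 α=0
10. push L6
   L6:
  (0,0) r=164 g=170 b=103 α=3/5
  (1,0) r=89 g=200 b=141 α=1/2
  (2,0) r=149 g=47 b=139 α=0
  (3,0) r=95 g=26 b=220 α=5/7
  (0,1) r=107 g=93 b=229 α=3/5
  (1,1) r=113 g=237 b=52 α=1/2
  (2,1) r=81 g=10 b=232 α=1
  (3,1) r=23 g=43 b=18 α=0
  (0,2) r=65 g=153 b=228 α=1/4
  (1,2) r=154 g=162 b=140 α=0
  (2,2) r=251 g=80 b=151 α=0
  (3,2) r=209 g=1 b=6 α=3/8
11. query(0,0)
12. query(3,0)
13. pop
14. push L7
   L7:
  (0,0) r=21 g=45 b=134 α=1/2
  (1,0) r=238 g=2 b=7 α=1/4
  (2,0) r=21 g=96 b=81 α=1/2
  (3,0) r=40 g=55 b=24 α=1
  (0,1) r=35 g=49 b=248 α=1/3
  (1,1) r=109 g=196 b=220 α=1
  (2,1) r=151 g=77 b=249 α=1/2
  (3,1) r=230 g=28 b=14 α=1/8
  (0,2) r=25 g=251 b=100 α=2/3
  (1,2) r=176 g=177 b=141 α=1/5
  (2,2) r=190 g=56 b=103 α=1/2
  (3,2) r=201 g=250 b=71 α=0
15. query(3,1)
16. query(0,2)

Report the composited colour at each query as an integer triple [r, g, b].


(2,1) stack=L1,L2,L3; from [0,0,0]:
L1 α=1/2: [145/2, 97, 100]
L2 α=2/5: [1011/10, 523/5, 616/5]
L3 α=1/8: [8637/80, 2323/20, 4407/40]
→ [108, 116, 110]

at x=0,y=2 over L1,L2,L3:
+L1 (α=0) → [0, 0, 0]
+L2 (α=1) → [141, 172, 207]
+L3 (α=5/6) → [851/6, 607/6, 506/3]
rounded: [142, 101, 169]

query (1,0) [L1,L2,L3] — begin 0,0,0
L1 α=1/2: [116, 49/2, 24]
L2 α=1: [221, 199, 84]
L3 α=1/3: [581/3, 422/3, 407/3]
= [194, 141, 136]

(0,1) stack=L1,L2,L3,L4; from [0,0,0]:
+L1 (α=1) → [90, 43, 216]
+L2 (α=3/7) → [1074/7, 697/7, 1053/7]
+L3 (α=1/3) → [2225/21, 719/7, 1094/7]
+L4 (α=1/4) → [866/7, 905/7, 4437/28]
= [124, 129, 158]

(0,0) stack=L1,L2,L3,L4,L5,L6; from [0,0,0]:
L1 α=1/7: [160/7, 31/7, 144/7]
L2 α=3/7: [5134/49, 4639/49, 723/49]
L3 α=1: [212, 102, 45]
L4 α=4/5: [148, 362/5, 273/5]
L5 α=1/3: [527/3, 1424/15, 986/15]
L6 α=3/5: [506/3, 10498/75, 6607/75]
→ [169, 140, 88]

(3,0) stack=L1,L2,L3,L4,L5,L6; from [0,0,0]:
L1 α=1/4: [3, 15, 9]
L2 α=1: [82, 122, 237]
L3 α=1/4: [323/4, 541/4, 847/4]
L4 α=2/5: [2433/20, 1639/20, 697/4]
L5 α=5/8: [11099/160, 27417/160, 2691/32]
L6 α=5/7: [49099/560, 37817/560, 20291/112]
rounded: [88, 68, 181]

query (3,1) [L1,L2,L3,L4,L5,L7] — begin 0,0,0
L1 α=1/4: [51, 60, 21/2]
L2 α=1: [114, 104, 58]
L3 α=1/4: [173/2, 101, 227/4]
L4 α=1/3: [62, 427/3, 353/6]
L5 α=2/3: [152, 1579/9, 833/18]
L7 α=1/8: [647/4, 11305/72, 6083/144]
= [162, 157, 42]

at x=0,y=2 over L1,L2,L3,L4,L5,L7:
after L1 α=0: [0, 0, 0]
after L2 α=1: [141, 172, 207]
after L3 α=5/6: [851/6, 607/6, 506/3]
after L4 α=1/4: [1335/8, 647/8, 635/4]
after L5 α=0: [1335/8, 647/8, 635/4]
after L7 α=2/3: [1735/24, 4663/24, 1435/12]
→ [72, 194, 120]


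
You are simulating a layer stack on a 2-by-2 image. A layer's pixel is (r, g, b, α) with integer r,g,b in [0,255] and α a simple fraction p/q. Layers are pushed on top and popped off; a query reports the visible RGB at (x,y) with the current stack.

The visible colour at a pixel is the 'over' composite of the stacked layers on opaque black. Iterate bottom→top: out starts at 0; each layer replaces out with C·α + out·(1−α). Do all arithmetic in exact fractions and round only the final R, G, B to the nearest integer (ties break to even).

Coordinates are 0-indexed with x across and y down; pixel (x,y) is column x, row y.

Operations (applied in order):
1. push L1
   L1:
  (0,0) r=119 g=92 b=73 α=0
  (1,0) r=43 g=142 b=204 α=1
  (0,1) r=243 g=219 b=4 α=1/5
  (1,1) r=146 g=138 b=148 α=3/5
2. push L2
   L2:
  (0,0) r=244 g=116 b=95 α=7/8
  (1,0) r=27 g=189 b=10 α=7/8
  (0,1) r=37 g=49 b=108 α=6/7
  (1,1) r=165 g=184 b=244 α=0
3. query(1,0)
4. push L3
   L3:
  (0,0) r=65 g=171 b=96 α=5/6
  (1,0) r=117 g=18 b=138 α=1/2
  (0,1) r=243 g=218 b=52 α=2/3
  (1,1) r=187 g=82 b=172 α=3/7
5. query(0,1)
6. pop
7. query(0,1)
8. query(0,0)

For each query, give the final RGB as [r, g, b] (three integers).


query (1,0) [L1,L2] — begin 0,0,0
after L1 α=1: [43, 142, 204]
after L2 α=7/8: [29, 1465/8, 137/4]
rounded: [29, 183, 34]

(0,1) stack=L1,L2,L3; from [0,0,0]:
+L1 (α=1/5) → [243/5, 219/5, 4/5]
+L2 (α=6/7) → [1353/35, 1689/35, 3244/35]
+L3 (α=2/3) → [6121/35, 16949/105, 6884/105]
→ [175, 161, 66]

query (0,1) [L1,L2] — begin 0,0,0
after L1 α=1/5: [243/5, 219/5, 4/5]
after L2 α=6/7: [1353/35, 1689/35, 3244/35]
= [39, 48, 93]

at x=0,y=0 over L1,L2:
after L1 α=0: [0, 0, 0]
after L2 α=7/8: [427/2, 203/2, 665/8]
→ [214, 102, 83]


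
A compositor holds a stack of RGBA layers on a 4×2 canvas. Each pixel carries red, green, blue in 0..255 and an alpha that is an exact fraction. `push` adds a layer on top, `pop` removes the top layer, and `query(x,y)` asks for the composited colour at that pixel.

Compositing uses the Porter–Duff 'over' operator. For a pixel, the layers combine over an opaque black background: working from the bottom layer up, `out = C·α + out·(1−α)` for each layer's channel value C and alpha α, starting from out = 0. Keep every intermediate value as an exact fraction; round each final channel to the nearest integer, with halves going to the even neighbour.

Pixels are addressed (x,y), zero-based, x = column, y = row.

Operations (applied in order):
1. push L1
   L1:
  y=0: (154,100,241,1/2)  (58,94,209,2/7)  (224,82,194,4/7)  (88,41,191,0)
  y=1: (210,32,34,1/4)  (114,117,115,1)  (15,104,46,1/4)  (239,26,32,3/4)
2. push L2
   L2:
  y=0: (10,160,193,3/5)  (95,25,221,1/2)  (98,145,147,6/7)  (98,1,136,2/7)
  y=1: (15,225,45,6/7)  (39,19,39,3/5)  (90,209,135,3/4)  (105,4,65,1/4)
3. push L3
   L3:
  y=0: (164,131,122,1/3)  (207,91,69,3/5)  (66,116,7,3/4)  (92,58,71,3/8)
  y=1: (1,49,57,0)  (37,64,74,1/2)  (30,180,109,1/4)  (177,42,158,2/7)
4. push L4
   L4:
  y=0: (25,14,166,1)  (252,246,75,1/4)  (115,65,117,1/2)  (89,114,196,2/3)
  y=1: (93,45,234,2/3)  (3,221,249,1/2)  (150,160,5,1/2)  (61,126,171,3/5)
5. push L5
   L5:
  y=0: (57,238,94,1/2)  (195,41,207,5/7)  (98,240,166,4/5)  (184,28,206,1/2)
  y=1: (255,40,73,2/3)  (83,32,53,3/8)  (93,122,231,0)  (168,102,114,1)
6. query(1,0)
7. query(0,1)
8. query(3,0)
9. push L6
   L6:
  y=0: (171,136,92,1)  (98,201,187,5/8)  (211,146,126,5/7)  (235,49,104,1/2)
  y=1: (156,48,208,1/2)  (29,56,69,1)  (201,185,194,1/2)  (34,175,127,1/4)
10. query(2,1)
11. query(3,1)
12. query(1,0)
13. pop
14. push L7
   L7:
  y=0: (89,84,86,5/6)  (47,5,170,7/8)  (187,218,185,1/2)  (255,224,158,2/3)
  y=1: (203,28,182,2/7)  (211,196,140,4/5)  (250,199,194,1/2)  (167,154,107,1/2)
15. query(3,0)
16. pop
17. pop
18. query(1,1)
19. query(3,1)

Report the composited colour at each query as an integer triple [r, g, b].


(1,0) stack=L1,L2,L3,L4,L5; from [0,0,0]:
+L1 (α=2/7) → [116/7, 188/7, 418/7]
+L2 (α=1/2) → [781/14, 363/14, 1965/14]
+L3 (α=3/5) → [5128/35, 2274/35, 3414/35]
+L4 (α=1/4) → [6051/35, 3858/35, 12867/140]
+L5 (α=5/7) → [46227/245, 14891/245, 85317/490]
rounded: [189, 61, 174]

query (0,1) [L1,L2,L3,L4,L5] — begin 0,0,0
L1 α=1/4: [105/2, 8, 17/2]
L2 α=6/7: [285/14, 194, 557/14]
L3 α=0: [285/14, 194, 557/14]
L4 α=2/3: [963/14, 284/3, 7109/42]
L5 α=2/3: [2701/14, 524/9, 13241/126]
= [193, 58, 105]

query (3,0) [L1,L2,L3,L4,L5] — begin 0,0,0
after L1 α=0: [0, 0, 0]
after L2 α=2/7: [28, 2/7, 272/7]
after L3 α=3/8: [52, 307/14, 2851/56]
after L4 α=2/3: [230/3, 3499/42, 24803/168]
after L5 α=1/2: [391/3, 4675/84, 59411/336]
= [130, 56, 177]

query (2,1) [L1,L2,L3,L4,L5,L6] — begin 0,0,0
after L1 α=1/4: [15/4, 26, 23/2]
after L2 α=3/4: [1095/16, 653/4, 833/8]
after L3 α=1/4: [3765/64, 2679/16, 3371/32]
after L4 α=1/2: [13365/128, 5239/32, 3531/64]
after L5 α=0: [13365/128, 5239/32, 3531/64]
after L6 α=1/2: [39093/256, 11159/64, 15947/128]
→ [153, 174, 125]

query (3,1) [L1,L2,L3,L4,L5,L6] — begin 0,0,0
L1 α=3/4: [717/4, 39/2, 24]
L2 α=1/4: [2571/16, 125/8, 137/4]
L3 α=2/7: [18519/112, 1297/56, 1949/28]
L4 α=3/5: [28767/280, 11881/140, 9131/70]
L5 α=1: [168, 102, 114]
L6 α=1/4: [269/2, 481/4, 469/4]
= [134, 120, 117]

at x=1,y=0 over L1,L2,L3,L4,L5,L6:
+L1 (α=2/7) → [116/7, 188/7, 418/7]
+L2 (α=1/2) → [781/14, 363/14, 1965/14]
+L3 (α=3/5) → [5128/35, 2274/35, 3414/35]
+L4 (α=1/4) → [6051/35, 3858/35, 12867/140]
+L5 (α=5/7) → [46227/245, 14891/245, 85317/490]
+L6 (α=5/8) → [258731/1960, 145449/980, 714101/3920]
= [132, 148, 182]

(3,0) stack=L1,L2,L3,L4,L5,L7; from [0,0,0]:
after L1 α=0: [0, 0, 0]
after L2 α=2/7: [28, 2/7, 272/7]
after L3 α=3/8: [52, 307/14, 2851/56]
after L4 α=2/3: [230/3, 3499/42, 24803/168]
after L5 α=1/2: [391/3, 4675/84, 59411/336]
after L7 α=2/3: [1921/9, 42307/252, 165587/1008]
→ [213, 168, 164]

query (1,1) [L1,L2,L3,L4] — begin 0,0,0
L1 α=1: [114, 117, 115]
L2 α=3/5: [69, 291/5, 347/5]
L3 α=1/2: [53, 611/10, 717/10]
L4 α=1/2: [28, 2821/20, 3207/20]
rounded: [28, 141, 160]

at x=3,y=1 over L1,L2,L3,L4:
after L1 α=3/4: [717/4, 39/2, 24]
after L2 α=1/4: [2571/16, 125/8, 137/4]
after L3 α=2/7: [18519/112, 1297/56, 1949/28]
after L4 α=3/5: [28767/280, 11881/140, 9131/70]
rounded: [103, 85, 130]


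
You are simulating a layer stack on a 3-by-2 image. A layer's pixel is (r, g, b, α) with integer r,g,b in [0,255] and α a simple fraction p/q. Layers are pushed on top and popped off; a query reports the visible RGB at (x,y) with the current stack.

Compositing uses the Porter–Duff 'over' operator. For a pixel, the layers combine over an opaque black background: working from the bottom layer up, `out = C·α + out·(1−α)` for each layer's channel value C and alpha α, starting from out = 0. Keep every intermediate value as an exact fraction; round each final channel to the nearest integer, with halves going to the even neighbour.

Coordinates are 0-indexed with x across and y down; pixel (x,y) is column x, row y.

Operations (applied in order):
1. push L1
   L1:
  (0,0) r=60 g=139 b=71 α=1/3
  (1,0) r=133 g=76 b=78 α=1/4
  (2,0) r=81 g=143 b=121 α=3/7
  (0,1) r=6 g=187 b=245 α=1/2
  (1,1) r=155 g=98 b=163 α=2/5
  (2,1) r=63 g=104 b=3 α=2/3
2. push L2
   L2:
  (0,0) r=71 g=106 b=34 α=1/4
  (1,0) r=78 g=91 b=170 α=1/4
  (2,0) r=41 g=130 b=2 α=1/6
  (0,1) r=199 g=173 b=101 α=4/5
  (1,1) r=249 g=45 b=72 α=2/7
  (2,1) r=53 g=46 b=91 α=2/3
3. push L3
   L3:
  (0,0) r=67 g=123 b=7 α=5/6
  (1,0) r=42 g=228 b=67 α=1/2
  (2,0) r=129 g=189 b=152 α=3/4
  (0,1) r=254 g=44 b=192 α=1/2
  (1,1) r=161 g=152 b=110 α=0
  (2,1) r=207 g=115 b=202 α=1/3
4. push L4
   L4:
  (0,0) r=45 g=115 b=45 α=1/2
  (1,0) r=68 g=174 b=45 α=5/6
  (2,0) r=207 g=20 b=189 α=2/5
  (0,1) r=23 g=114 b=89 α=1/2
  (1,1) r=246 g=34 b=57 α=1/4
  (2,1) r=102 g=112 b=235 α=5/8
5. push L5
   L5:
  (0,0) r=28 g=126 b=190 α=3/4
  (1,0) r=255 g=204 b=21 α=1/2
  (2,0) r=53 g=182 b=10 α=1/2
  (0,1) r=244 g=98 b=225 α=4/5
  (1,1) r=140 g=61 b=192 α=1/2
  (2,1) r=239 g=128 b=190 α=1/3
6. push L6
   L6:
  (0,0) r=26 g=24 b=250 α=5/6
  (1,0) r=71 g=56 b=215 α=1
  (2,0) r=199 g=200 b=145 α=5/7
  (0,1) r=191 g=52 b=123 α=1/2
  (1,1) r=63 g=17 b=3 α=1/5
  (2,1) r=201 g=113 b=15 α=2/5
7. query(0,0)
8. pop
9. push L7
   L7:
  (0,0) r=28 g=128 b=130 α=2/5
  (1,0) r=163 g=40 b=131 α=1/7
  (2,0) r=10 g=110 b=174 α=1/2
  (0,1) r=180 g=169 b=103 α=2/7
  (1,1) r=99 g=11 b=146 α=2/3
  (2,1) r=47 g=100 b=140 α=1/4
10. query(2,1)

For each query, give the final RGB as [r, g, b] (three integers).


query (0,0) [L1,L2,L3,L4,L5,L6] — begin 0,0,0
after L1 α=1/3: [20, 139/3, 71/3]
after L2 α=1/4: [131/4, 245/4, 105/4]
after L3 α=5/6: [1471/24, 2705/24, 245/24]
after L4 α=1/2: [2551/48, 5465/48, 1325/48]
after L5 α=3/4: [6583/192, 23609/192, 28685/192]
after L6 α=5/6: [31543/1152, 46649/1152, 268685/1152]
rounded: [27, 40, 233]

(2,1) stack=L1,L2,L3,L4,L5,L7; from [0,0,0]:
after L1 α=2/3: [42, 208/3, 2]
after L2 α=2/3: [148/3, 484/9, 184/3]
after L3 α=1/3: [917/9, 2003/27, 974/9]
after L4 α=5/8: [2447/24, 7043/72, 4499/24]
after L5 α=1/3: [5315/36, 11651/108, 6779/36]
after L7 α=1/4: [5879/48, 15251/144, 8459/48]
rounded: [122, 106, 176]


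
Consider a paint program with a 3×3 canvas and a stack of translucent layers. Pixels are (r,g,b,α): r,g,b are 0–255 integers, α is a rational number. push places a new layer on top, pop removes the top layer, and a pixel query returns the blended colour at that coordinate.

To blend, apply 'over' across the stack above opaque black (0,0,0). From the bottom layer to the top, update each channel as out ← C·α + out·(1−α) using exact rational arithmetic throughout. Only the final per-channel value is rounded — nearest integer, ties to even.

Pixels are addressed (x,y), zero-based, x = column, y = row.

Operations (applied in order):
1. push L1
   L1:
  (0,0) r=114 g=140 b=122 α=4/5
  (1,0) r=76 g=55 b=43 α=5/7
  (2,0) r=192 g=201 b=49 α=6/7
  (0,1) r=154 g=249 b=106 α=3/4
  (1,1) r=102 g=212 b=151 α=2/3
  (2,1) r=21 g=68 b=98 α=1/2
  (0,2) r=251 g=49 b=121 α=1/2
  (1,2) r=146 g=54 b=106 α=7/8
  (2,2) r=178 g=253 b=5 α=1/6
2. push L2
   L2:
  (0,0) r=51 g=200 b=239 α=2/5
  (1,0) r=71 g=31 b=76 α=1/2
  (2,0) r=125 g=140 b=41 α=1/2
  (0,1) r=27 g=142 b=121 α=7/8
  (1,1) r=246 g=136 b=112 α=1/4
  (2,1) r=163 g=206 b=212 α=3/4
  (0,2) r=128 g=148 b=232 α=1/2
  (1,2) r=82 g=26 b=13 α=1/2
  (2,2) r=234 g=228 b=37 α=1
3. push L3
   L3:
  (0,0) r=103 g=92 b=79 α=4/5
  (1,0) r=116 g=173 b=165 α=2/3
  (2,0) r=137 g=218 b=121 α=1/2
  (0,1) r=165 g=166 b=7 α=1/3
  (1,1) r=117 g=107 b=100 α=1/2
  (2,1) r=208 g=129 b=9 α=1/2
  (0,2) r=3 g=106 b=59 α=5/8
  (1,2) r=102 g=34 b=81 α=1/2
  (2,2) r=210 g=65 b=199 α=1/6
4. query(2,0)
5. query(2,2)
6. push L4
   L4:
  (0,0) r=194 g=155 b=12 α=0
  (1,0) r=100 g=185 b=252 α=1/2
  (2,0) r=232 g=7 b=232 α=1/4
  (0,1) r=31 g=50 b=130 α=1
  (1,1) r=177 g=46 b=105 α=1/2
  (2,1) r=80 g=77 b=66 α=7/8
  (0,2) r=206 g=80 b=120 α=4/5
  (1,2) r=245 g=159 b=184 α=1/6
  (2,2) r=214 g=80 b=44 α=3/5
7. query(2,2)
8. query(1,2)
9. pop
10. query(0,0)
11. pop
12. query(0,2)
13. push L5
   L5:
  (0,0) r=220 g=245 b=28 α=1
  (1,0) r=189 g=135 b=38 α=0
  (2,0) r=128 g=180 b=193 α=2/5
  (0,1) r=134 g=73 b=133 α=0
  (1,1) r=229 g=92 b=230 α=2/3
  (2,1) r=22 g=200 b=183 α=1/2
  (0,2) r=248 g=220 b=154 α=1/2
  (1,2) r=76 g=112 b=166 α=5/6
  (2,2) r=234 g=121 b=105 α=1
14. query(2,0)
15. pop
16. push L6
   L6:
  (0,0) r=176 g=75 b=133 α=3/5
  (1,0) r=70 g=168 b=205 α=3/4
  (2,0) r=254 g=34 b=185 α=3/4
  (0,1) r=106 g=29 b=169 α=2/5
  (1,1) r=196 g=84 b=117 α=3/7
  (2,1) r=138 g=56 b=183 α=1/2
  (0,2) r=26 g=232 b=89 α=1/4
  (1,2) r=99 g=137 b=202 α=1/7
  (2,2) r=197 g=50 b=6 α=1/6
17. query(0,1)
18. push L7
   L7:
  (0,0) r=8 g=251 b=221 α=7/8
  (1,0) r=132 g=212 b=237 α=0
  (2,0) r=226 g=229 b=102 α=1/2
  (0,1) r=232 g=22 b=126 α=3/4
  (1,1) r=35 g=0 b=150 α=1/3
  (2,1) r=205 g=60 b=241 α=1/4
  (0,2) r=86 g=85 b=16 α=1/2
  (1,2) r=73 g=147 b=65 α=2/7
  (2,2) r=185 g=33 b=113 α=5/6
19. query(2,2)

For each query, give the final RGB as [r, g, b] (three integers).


query (2,0) [L1,L2,L3] — begin 0,0,0
L1 α=6/7: [1152/7, 1206/7, 42]
L2 α=1/2: [2027/14, 1093/7, 83/2]
L3 α=1/2: [3945/28, 2619/14, 325/4]
= [141, 187, 81]

query (2,2) [L1,L2,L3] — begin 0,0,0
L1 α=1/6: [89/3, 253/6, 5/6]
L2 α=1: [234, 228, 37]
L3 α=1/6: [230, 1205/6, 64]
→ [230, 201, 64]

(2,2) stack=L1,L2,L3,L4; from [0,0,0]:
L1 α=1/6: [89/3, 253/6, 5/6]
L2 α=1: [234, 228, 37]
L3 α=1/6: [230, 1205/6, 64]
L4 α=3/5: [1102/5, 385/3, 52]
→ [220, 128, 52]

(1,2) stack=L1,L2,L3,L4; from [0,0,0]:
L1 α=7/8: [511/4, 189/4, 371/4]
L2 α=1/2: [839/8, 293/8, 423/8]
L3 α=1/2: [1655/16, 565/16, 1071/16]
L4 α=1/6: [4065/32, 5369/96, 8299/96]
→ [127, 56, 86]

at x=0,y=0 over L1,L2,L3:
L1 α=4/5: [456/5, 112, 488/5]
L2 α=2/5: [1878/25, 736/5, 3854/25]
L3 α=4/5: [12178/125, 2576/25, 11754/125]
→ [97, 103, 94]

query (0,2) [L1,L2] — begin 0,0,0
L1 α=1/2: [251/2, 49/2, 121/2]
L2 α=1/2: [507/4, 345/4, 585/4]
rounded: [127, 86, 146]

(2,0) stack=L1,L2,L5; from [0,0,0]:
after L1 α=6/7: [1152/7, 1206/7, 42]
after L2 α=1/2: [2027/14, 1093/7, 83/2]
after L5 α=2/5: [1933/14, 5799/35, 1021/10]
→ [138, 166, 102]

query (0,1) [L1,L2,L6] — begin 0,0,0
L1 α=3/4: [231/2, 747/4, 159/2]
L2 α=7/8: [609/16, 4723/32, 1853/16]
L6 α=2/5: [5219/80, 3205/32, 10967/80]
= [65, 100, 137]

at x=2,y=2 over L1,L2,L6,L7:
after L1 α=1/6: [89/3, 253/6, 5/6]
after L2 α=1: [234, 228, 37]
after L6 α=1/6: [1367/6, 595/3, 191/6]
after L7 α=5/6: [6917/36, 545/9, 3581/36]
→ [192, 61, 99]
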